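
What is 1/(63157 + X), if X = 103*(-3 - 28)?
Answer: 1/59964 ≈ 1.6677e-5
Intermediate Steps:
X = -3193 (X = 103*(-31) = -3193)
1/(63157 + X) = 1/(63157 - 3193) = 1/59964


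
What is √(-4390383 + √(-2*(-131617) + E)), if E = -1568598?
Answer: √(-4390383 + 2*I*√326341) ≈ 0.27 + 2095.3*I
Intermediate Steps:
√(-4390383 + √(-2*(-131617) + E)) = √(-4390383 + √(-2*(-131617) - 1568598)) = √(-4390383 + √(263234 - 1568598)) = √(-4390383 + √(-1305364)) = √(-4390383 + 2*I*√326341)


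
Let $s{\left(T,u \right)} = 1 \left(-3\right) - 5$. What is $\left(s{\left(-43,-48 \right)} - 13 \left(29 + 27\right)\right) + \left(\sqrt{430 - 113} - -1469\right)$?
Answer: $733 + \sqrt{317} \approx 750.8$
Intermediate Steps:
$s{\left(T,u \right)} = -8$ ($s{\left(T,u \right)} = -3 - 5 = -8$)
$\left(s{\left(-43,-48 \right)} - 13 \left(29 + 27\right)\right) + \left(\sqrt{430 - 113} - -1469\right) = \left(-8 - 13 \left(29 + 27\right)\right) + \left(\sqrt{430 - 113} - -1469\right) = \left(-8 - 728\right) + \left(\sqrt{317} + 1469\right) = \left(-8 - 728\right) + \left(1469 + \sqrt{317}\right) = -736 + \left(1469 + \sqrt{317}\right) = 733 + \sqrt{317}$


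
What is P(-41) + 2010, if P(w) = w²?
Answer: 3691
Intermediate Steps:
P(-41) + 2010 = (-41)² + 2010 = 1681 + 2010 = 3691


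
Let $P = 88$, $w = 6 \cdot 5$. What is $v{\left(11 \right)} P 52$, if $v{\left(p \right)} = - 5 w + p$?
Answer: $-636064$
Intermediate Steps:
$w = 30$
$v{\left(p \right)} = -150 + p$ ($v{\left(p \right)} = \left(-5\right) 30 + p = -150 + p$)
$v{\left(11 \right)} P 52 = \left(-150 + 11\right) 88 \cdot 52 = \left(-139\right) 88 \cdot 52 = \left(-12232\right) 52 = -636064$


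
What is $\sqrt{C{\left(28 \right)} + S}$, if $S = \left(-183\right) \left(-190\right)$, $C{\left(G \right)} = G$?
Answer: $\sqrt{34798} \approx 186.54$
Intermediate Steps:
$S = 34770$
$\sqrt{C{\left(28 \right)} + S} = \sqrt{28 + 34770} = \sqrt{34798}$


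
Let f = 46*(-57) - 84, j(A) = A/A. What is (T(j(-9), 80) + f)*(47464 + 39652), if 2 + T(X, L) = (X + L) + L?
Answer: -221884452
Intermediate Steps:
j(A) = 1
f = -2706 (f = -2622 - 84 = -2706)
T(X, L) = -2 + X + 2*L (T(X, L) = -2 + ((X + L) + L) = -2 + ((L + X) + L) = -2 + (X + 2*L) = -2 + X + 2*L)
(T(j(-9), 80) + f)*(47464 + 39652) = ((-2 + 1 + 2*80) - 2706)*(47464 + 39652) = ((-2 + 1 + 160) - 2706)*87116 = (159 - 2706)*87116 = -2547*87116 = -221884452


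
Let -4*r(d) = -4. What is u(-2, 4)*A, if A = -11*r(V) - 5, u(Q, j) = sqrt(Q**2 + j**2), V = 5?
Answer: -32*sqrt(5) ≈ -71.554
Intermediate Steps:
r(d) = 1 (r(d) = -1/4*(-4) = 1)
A = -16 (A = -11*1 - 5 = -11 - 5 = -16)
u(-2, 4)*A = sqrt((-2)**2 + 4**2)*(-16) = sqrt(4 + 16)*(-16) = sqrt(20)*(-16) = (2*sqrt(5))*(-16) = -32*sqrt(5)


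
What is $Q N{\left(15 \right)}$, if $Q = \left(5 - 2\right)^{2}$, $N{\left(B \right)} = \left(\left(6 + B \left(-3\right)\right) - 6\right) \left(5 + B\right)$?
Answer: $-8100$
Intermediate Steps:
$N{\left(B \right)} = - 3 B \left(5 + B\right)$ ($N{\left(B \right)} = \left(\left(6 - 3 B\right) - 6\right) \left(5 + B\right) = - 3 B \left(5 + B\right)$)
$Q = 9$ ($Q = 3^{2} = 9$)
$Q N{\left(15 \right)} = 9 \left(\left(-3\right) 15 \left(5 + 15\right)\right) = 9 \left(\left(-3\right) 15 \cdot 20\right) = 9 \left(-900\right) = -8100$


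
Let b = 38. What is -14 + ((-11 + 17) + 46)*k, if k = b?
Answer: 1962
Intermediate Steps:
k = 38
-14 + ((-11 + 17) + 46)*k = -14 + ((-11 + 17) + 46)*38 = -14 + (6 + 46)*38 = -14 + 52*38 = -14 + 1976 = 1962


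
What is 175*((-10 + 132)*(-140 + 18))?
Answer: -2604700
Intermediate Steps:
175*((-10 + 132)*(-140 + 18)) = 175*(122*(-122)) = 175*(-14884) = -2604700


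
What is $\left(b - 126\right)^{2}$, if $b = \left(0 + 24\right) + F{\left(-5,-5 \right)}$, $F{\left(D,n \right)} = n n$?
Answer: $5929$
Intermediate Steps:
$F{\left(D,n \right)} = n^{2}$
$b = 49$ ($b = \left(0 + 24\right) + \left(-5\right)^{2} = 24 + 25 = 49$)
$\left(b - 126\right)^{2} = \left(49 - 126\right)^{2} = \left(-77\right)^{2} = 5929$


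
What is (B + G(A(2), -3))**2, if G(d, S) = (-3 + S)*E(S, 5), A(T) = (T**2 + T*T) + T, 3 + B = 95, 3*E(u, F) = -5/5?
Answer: 8836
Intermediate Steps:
E(u, F) = -1/3 (E(u, F) = (-5/5)/3 = (-5*1/5)/3 = (1/3)*(-1) = -1/3)
B = 92 (B = -3 + 95 = 92)
A(T) = T + 2*T**2 (A(T) = (T**2 + T**2) + T = 2*T**2 + T = T + 2*T**2)
G(d, S) = 1 - S/3 (G(d, S) = (-3 + S)*(-1/3) = 1 - S/3)
(B + G(A(2), -3))**2 = (92 + (1 - 1/3*(-3)))**2 = (92 + (1 + 1))**2 = (92 + 2)**2 = 94**2 = 8836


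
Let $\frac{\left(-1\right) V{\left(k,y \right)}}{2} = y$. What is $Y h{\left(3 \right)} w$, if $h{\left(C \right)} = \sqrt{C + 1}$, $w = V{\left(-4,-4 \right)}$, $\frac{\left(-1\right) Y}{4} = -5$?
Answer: $320$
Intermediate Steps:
$V{\left(k,y \right)} = - 2 y$
$Y = 20$ ($Y = \left(-4\right) \left(-5\right) = 20$)
$w = 8$ ($w = \left(-2\right) \left(-4\right) = 8$)
$h{\left(C \right)} = \sqrt{1 + C}$
$Y h{\left(3 \right)} w = 20 \sqrt{1 + 3} \cdot 8 = 20 \sqrt{4} \cdot 8 = 20 \cdot 2 \cdot 8 = 40 \cdot 8 = 320$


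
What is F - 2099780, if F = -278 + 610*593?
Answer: -1738328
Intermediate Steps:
F = 361452 (F = -278 + 361730 = 361452)
F - 2099780 = 361452 - 2099780 = -1738328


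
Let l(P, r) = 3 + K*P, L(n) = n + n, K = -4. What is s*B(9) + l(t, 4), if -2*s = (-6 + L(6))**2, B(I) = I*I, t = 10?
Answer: -1495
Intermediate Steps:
L(n) = 2*n
B(I) = I**2
s = -18 (s = -(-6 + 2*6)**2/2 = -(-6 + 12)**2/2 = -1/2*6**2 = -1/2*36 = -18)
l(P, r) = 3 - 4*P
s*B(9) + l(t, 4) = -18*9**2 + (3 - 4*10) = -18*81 + (3 - 40) = -1458 - 37 = -1495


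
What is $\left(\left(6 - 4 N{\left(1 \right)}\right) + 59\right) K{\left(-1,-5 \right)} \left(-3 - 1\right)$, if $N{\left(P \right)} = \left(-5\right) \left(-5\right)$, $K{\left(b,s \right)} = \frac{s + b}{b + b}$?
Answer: $420$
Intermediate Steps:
$K{\left(b,s \right)} = \frac{b + s}{2 b}$
$N{\left(P \right)} = 25$
$\left(\left(6 - 4 N{\left(1 \right)}\right) + 59\right) K{\left(-1,-5 \right)} \left(-3 - 1\right) = \left(\left(6 - 100\right) + 59\right) \frac{-1 - 5}{2 \left(-1\right)} \left(-3 - 1\right) = \left(\left(6 - 100\right) + 59\right) \frac{1}{2} \left(-1\right) \left(-6\right) \left(-4\right) = \left(-94 + 59\right) 3 \left(-4\right) = \left(-35\right) \left(-12\right) = 420$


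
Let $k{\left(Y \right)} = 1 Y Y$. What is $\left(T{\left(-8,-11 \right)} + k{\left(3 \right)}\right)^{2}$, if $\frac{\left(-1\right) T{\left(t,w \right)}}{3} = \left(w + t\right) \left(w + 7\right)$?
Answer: $47961$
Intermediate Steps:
$T{\left(t,w \right)} = - 3 \left(7 + w\right) \left(t + w\right)$ ($T{\left(t,w \right)} = - 3 \left(w + t\right) \left(w + 7\right) = - 3 \left(t + w\right) \left(7 + w\right) = - 3 \left(7 + w\right) \left(t + w\right)$)
$k{\left(Y \right)} = Y^{2}$ ($k{\left(Y \right)} = Y Y = Y^{2}$)
$\left(T{\left(-8,-11 \right)} + k{\left(3 \right)}\right)^{2} = \left(\left(\left(-21\right) \left(-8\right) - -231 - 3 \left(-11\right)^{2} - \left(-24\right) \left(-11\right)\right) + 3^{2}\right)^{2} = \left(\left(168 + 231 - 363 - 264\right) + 9\right)^{2} = \left(-228 + 9\right)^{2} = \left(-219\right)^{2} = 47961$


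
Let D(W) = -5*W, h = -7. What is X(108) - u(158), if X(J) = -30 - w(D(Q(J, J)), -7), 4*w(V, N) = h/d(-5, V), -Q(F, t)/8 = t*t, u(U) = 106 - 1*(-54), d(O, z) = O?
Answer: -3807/20 ≈ -190.35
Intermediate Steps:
u(U) = 160 (u(U) = 106 + 54 = 160)
Q(F, t) = -8*t**2 (Q(F, t) = -8*t*t = -8*t**2)
w(V, N) = 7/20 (w(V, N) = (-7/(-5))/4 = (-7*(-1/5))/4 = (1/4)*(7/5) = 7/20)
X(J) = -607/20 (X(J) = -30 - 1*7/20 = -30 - 7/20 = -607/20)
X(108) - u(158) = -607/20 - 1*160 = -607/20 - 160 = -3807/20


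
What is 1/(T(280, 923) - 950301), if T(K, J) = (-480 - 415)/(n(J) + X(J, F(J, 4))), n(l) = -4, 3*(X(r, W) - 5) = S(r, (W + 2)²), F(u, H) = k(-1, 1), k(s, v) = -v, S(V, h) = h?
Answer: -4/3803889 ≈ -1.0516e-6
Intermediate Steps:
F(u, H) = -1 (F(u, H) = -1*1 = -1)
X(r, W) = 5 + (2 + W)²/3 (X(r, W) = 5 + (W + 2)²/3 = 5 + (2 + W)²/3)
T(K, J) = -2685/4 (T(K, J) = (-480 - 415)/(-4 + (5 + (2 - 1)²/3)) = -895/(-4 + (5 + (⅓)*1²)) = -895/(-4 + (5 + (⅓)*1)) = -895/(-4 + (5 + ⅓)) = -895/(-4 + 16/3) = -895/4/3 = -895*¾ = -2685/4)
1/(T(280, 923) - 950301) = 1/(-2685/4 - 950301) = 1/(-3803889/4) = -4/3803889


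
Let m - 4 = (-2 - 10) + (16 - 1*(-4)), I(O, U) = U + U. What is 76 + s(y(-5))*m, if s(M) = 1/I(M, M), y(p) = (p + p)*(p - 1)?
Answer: 761/10 ≈ 76.100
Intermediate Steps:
y(p) = 2*p*(-1 + p) (y(p) = (2*p)*(-1 + p) = 2*p*(-1 + p))
I(O, U) = 2*U
m = 12 (m = 4 + ((-2 - 10) + (16 - 1*(-4))) = 4 + (-12 + (16 + 4)) = 4 + (-12 + 20) = 4 + 8 = 12)
s(M) = 1/(2*M)
76 + s(y(-5))*m = 76 + (1/(2*((2*(-5)*(-1 - 5)))))*12 = 76 + (1/(2*((2*(-5)*(-6)))))*12 = 76 + ((1/2)/60)*12 = 76 + ((1/2)*(1/60))*12 = 76 + (1/120)*12 = 76 + 1/10 = 761/10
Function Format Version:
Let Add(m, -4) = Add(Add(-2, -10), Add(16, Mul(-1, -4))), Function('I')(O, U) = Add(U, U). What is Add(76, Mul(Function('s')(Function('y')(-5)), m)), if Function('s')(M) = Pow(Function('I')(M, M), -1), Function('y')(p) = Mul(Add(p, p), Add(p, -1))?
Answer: Rational(761, 10) ≈ 76.100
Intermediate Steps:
Function('y')(p) = Mul(2, p, Add(-1, p)) (Function('y')(p) = Mul(Mul(2, p), Add(-1, p)) = Mul(2, p, Add(-1, p)))
Function('I')(O, U) = Mul(2, U)
m = 12 (m = Add(4, Add(Add(-2, -10), Add(16, Mul(-1, -4)))) = Add(4, Add(-12, Add(16, 4))) = Add(4, Add(-12, 20)) = Add(4, 8) = 12)
Function('s')(M) = Mul(Rational(1, 2), Pow(M, -1)) (Function('s')(M) = Pow(Mul(2, M), -1) = Mul(Rational(1, 2), Pow(M, -1)))
Add(76, Mul(Function('s')(Function('y')(-5)), m)) = Add(76, Mul(Mul(Rational(1, 2), Pow(Mul(2, -5, Add(-1, -5)), -1)), 12)) = Add(76, Mul(Mul(Rational(1, 2), Pow(Mul(2, -5, -6), -1)), 12)) = Add(76, Mul(Mul(Rational(1, 2), Pow(60, -1)), 12)) = Add(76, Mul(Mul(Rational(1, 2), Rational(1, 60)), 12)) = Add(76, Mul(Rational(1, 120), 12)) = Add(76, Rational(1, 10)) = Rational(761, 10)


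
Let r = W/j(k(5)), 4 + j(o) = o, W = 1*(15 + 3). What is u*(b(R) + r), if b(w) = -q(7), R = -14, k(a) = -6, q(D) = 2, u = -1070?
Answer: 4066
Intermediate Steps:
W = 18 (W = 1*18 = 18)
j(o) = -4 + o
b(w) = -2 (b(w) = -1*2 = -2)
r = -9/5 (r = 18/(-4 - 6) = 18/(-10) = 18*(-1/10) = -9/5 ≈ -1.8000)
u*(b(R) + r) = -1070*(-2 - 9/5) = -1070*(-19/5) = 4066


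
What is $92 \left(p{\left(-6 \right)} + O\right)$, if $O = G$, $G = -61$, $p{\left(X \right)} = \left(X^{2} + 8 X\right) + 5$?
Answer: $-6256$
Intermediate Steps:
$p{\left(X \right)} = 5 + X^{2} + 8 X$
$O = -61$
$92 \left(p{\left(-6 \right)} + O\right) = 92 \left(\left(5 + \left(-6\right)^{2} + 8 \left(-6\right)\right) - 61\right) = 92 \left(\left(5 + 36 - 48\right) - 61\right) = 92 \left(-7 - 61\right) = 92 \left(-68\right) = -6256$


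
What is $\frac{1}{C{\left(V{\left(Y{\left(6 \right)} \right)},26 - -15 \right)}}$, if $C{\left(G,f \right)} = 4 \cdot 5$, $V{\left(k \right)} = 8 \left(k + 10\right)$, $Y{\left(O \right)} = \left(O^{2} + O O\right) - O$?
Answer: $\frac{1}{20} \approx 0.05$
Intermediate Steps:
$Y{\left(O \right)} = - O + 2 O^{2}$ ($Y{\left(O \right)} = \left(O^{2} + O^{2}\right) - O = 2 O^{2} - O = - O + 2 O^{2}$)
$V{\left(k \right)} = 80 + 8 k$ ($V{\left(k \right)} = 8 \left(10 + k\right) = 80 + 8 k$)
$C{\left(G,f \right)} = 20$
$\frac{1}{C{\left(V{\left(Y{\left(6 \right)} \right)},26 - -15 \right)}} = \frac{1}{20}$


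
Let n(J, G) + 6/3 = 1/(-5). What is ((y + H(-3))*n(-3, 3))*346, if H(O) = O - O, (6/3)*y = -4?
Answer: 7612/5 ≈ 1522.4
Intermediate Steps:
y = -2 (y = (1/2)*(-4) = -2)
n(J, G) = -11/5 (n(J, G) = -2 + 1/(-5) = -2 - 1/5 = -11/5)
H(O) = 0
((y + H(-3))*n(-3, 3))*346 = ((-2 + 0)*(-11/5))*346 = -2*(-11/5)*346 = (22/5)*346 = 7612/5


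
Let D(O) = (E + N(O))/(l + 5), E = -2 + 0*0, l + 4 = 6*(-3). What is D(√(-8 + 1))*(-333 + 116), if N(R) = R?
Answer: -434/17 + 217*I*√7/17 ≈ -25.529 + 33.772*I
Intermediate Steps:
l = -22 (l = -4 + 6*(-3) = -4 - 18 = -22)
E = -2 (E = -2 + 0 = -2)
D(O) = 2/17 - O/17 (D(O) = (-2 + O)/(-22 + 5) = (-2 + O)/(-17) = (-2 + O)*(-1/17) = 2/17 - O/17)
D(√(-8 + 1))*(-333 + 116) = (2/17 - √(-8 + 1)/17)*(-333 + 116) = (2/17 - I*√7/17)*(-217) = -434/17 + 217*I*√7/17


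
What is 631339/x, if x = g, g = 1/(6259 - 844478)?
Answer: -529200345241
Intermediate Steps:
g = -1/838219 (g = 1/(-838219) = -1/838219 ≈ -1.1930e-6)
x = -1/838219 ≈ -1.1930e-6
631339/x = 631339/(-1/838219) = 631339*(-838219) = -529200345241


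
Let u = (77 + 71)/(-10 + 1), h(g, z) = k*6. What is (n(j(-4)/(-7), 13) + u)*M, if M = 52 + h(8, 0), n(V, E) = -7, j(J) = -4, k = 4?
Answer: -16036/9 ≈ -1781.8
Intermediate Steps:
h(g, z) = 24 (h(g, z) = 4*6 = 24)
u = -148/9 (u = 148/(-9) = 148*(-⅑) = -148/9 ≈ -16.444)
M = 76 (M = 52 + 24 = 76)
(n(j(-4)/(-7), 13) + u)*M = (-7 - 148/9)*76 = -211/9*76 = -16036/9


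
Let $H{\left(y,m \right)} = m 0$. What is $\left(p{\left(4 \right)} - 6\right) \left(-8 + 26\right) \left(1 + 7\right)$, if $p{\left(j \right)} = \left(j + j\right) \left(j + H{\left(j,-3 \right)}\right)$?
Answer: $3744$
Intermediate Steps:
$H{\left(y,m \right)} = 0$
$p{\left(j \right)} = 2 j^{2}$ ($p{\left(j \right)} = \left(j + j\right) \left(j + 0\right) = 2 j j = 2 j^{2}$)
$\left(p{\left(4 \right)} - 6\right) \left(-8 + 26\right) \left(1 + 7\right) = \left(2 \cdot 4^{2} - 6\right) \left(-8 + 26\right) \left(1 + 7\right) = \left(2 \cdot 16 - 6\right) 18 \cdot 8 = \left(32 - 6\right) 144 = 26 \cdot 144 = 3744$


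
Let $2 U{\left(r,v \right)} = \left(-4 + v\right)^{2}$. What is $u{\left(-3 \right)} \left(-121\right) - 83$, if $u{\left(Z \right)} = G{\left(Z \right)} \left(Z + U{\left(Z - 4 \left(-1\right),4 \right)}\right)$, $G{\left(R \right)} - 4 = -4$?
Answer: $-83$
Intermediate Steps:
$G{\left(R \right)} = 0$ ($G{\left(R \right)} = 4 - 4 = 0$)
$U{\left(r,v \right)} = \frac{\left(-4 + v\right)^{2}}{2}$
$u{\left(Z \right)} = 0$ ($u{\left(Z \right)} = 0 \left(Z + \frac{\left(-4 + 4\right)^{2}}{2}\right) = 0 \left(Z + \frac{0^{2}}{2}\right) = 0 \left(Z + \frac{1}{2} \cdot 0\right) = 0 \left(Z + 0\right) = 0 Z = 0$)
$u{\left(-3 \right)} \left(-121\right) - 83 = 0 \left(-121\right) - 83 = 0 - 83 = -83$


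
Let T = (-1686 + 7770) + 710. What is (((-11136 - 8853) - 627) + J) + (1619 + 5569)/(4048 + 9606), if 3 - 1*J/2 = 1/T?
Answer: -477960882599/23191319 ≈ -20609.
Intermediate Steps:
T = 6794 (T = 6084 + 710 = 6794)
J = 20381/3397 (J = 6 - 2/6794 = 6 - 2*1/6794 = 6 - 1/3397 = 20381/3397 ≈ 5.9997)
(((-11136 - 8853) - 627) + J) + (1619 + 5569)/(4048 + 9606) = (((-11136 - 8853) - 627) + 20381/3397) + (1619 + 5569)/(4048 + 9606) = ((-19989 - 627) + 20381/3397) + 7188/13654 = (-20616 + 20381/3397) + 7188*(1/13654) = -70012171/3397 + 3594/6827 = -477960882599/23191319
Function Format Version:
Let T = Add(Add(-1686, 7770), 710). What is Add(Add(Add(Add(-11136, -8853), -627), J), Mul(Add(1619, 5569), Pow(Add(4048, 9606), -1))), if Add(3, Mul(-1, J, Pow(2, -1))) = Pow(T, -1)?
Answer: Rational(-477960882599, 23191319) ≈ -20609.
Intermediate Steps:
T = 6794 (T = Add(6084, 710) = 6794)
J = Rational(20381, 3397) (J = Add(6, Mul(-2, Pow(6794, -1))) = Add(6, Mul(-2, Rational(1, 6794))) = Add(6, Rational(-1, 3397)) = Rational(20381, 3397) ≈ 5.9997)
Add(Add(Add(Add(-11136, -8853), -627), J), Mul(Add(1619, 5569), Pow(Add(4048, 9606), -1))) = Add(Add(Add(Add(-11136, -8853), -627), Rational(20381, 3397)), Mul(Add(1619, 5569), Pow(Add(4048, 9606), -1))) = Add(Add(Add(-19989, -627), Rational(20381, 3397)), Mul(7188, Pow(13654, -1))) = Add(Add(-20616, Rational(20381, 3397)), Mul(7188, Rational(1, 13654))) = Add(Rational(-70012171, 3397), Rational(3594, 6827)) = Rational(-477960882599, 23191319)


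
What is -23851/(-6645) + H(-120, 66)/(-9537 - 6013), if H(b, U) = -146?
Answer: 37185322/10332975 ≈ 3.5987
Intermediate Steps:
-23851/(-6645) + H(-120, 66)/(-9537 - 6013) = -23851/(-6645) - 146/(-9537 - 6013) = -23851*(-1/6645) - 146/(-15550) = 23851/6645 - 146*(-1/15550) = 23851/6645 + 73/7775 = 37185322/10332975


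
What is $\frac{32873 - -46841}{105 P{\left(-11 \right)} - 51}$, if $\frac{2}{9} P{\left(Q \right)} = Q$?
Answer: $- \frac{159428}{10497} \approx -15.188$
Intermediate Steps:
$P{\left(Q \right)} = \frac{9 Q}{2}$
$\frac{32873 - -46841}{105 P{\left(-11 \right)} - 51} = \frac{32873 - -46841}{105 \cdot \frac{9}{2} \left(-11\right) - 51} = \frac{32873 + 46841}{105 \left(- \frac{99}{2}\right) - 51} = \frac{79714}{- \frac{10395}{2} - 51} = \frac{79714}{- \frac{10497}{2}} = 79714 \left(- \frac{2}{10497}\right) = - \frac{159428}{10497}$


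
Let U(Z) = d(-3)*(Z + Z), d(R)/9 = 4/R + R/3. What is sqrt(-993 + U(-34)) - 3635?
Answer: -3635 + sqrt(435) ≈ -3614.1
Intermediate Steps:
d(R) = 3*R + 36/R (d(R) = 9*(4/R + R/3) = 3*R + 36/R)
U(Z) = -42*Z (U(Z) = (3*(-3) + 36/(-3))*(Z + Z) = (-9 + 36*(-1/3))*(2*Z) = (-9 - 12)*(2*Z) = -42*Z)
sqrt(-993 + U(-34)) - 3635 = sqrt(-993 - 42*(-34)) - 3635 = sqrt(-993 + 1428) - 3635 = sqrt(435) - 3635 = -3635 + sqrt(435)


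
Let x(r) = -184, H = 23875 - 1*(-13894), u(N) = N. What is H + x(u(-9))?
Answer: 37585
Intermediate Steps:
H = 37769 (H = 23875 + 13894 = 37769)
H + x(u(-9)) = 37769 - 184 = 37585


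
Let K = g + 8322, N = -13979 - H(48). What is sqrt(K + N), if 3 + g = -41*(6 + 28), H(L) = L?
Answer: I*sqrt(7102) ≈ 84.273*I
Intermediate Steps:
g = -1397 (g = -3 - 41*(6 + 28) = -3 - 41*34 = -3 - 1394 = -1397)
N = -14027 (N = -13979 - 1*48 = -13979 - 48 = -14027)
K = 6925 (K = -1397 + 8322 = 6925)
sqrt(K + N) = sqrt(6925 - 14027) = sqrt(-7102) = I*sqrt(7102)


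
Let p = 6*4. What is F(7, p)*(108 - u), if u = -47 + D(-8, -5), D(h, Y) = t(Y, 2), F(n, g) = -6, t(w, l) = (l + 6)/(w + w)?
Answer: -4674/5 ≈ -934.80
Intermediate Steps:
t(w, l) = (6 + l)/(2*w) (t(w, l) = (6 + l)/((2*w)) = (6 + l)*(1/(2*w)) = (6 + l)/(2*w))
p = 24
D(h, Y) = 4/Y (D(h, Y) = (6 + 2)/(2*Y) = (½)*8/Y = 4/Y)
u = -239/5 (u = -47 + 4/(-5) = -47 + 4*(-⅕) = -47 - ⅘ = -239/5 ≈ -47.800)
F(7, p)*(108 - u) = -6*(108 - 1*(-239/5)) = -6*(108 + 239/5) = -6*779/5 = -4674/5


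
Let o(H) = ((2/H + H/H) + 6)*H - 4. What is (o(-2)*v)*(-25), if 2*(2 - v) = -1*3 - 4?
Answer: 2200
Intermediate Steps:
v = 11/2 (v = 2 - (-1*3 - 4)/2 = 2 - (-3 - 4)/2 = 2 - ½*(-7) = 2 + 7/2 = 11/2 ≈ 5.5000)
o(H) = -4 + H*(7 + 2/H) (o(H) = ((2/H + 1) + 6)*H - 4 = ((1 + 2/H) + 6)*H - 4 = (7 + 2/H)*H - 4 = H*(7 + 2/H) - 4 = -4 + H*(7 + 2/H))
(o(-2)*v)*(-25) = ((-2 + 7*(-2))*(11/2))*(-25) = ((-2 - 14)*(11/2))*(-25) = -16*11/2*(-25) = -88*(-25) = 2200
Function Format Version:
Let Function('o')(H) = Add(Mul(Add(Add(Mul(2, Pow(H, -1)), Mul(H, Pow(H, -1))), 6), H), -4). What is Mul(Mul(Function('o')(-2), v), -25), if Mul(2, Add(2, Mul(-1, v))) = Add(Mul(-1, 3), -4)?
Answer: 2200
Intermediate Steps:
v = Rational(11, 2) (v = Add(2, Mul(Rational(-1, 2), Add(Mul(-1, 3), -4))) = Add(2, Mul(Rational(-1, 2), Add(-3, -4))) = Add(2, Mul(Rational(-1, 2), -7)) = Add(2, Rational(7, 2)) = Rational(11, 2) ≈ 5.5000)
Function('o')(H) = Add(-4, Mul(H, Add(7, Mul(2, Pow(H, -1))))) (Function('o')(H) = Add(Mul(Add(Add(Mul(2, Pow(H, -1)), 1), 6), H), -4) = Add(Mul(Add(Add(1, Mul(2, Pow(H, -1))), 6), H), -4) = Add(Mul(Add(7, Mul(2, Pow(H, -1))), H), -4) = Add(Mul(H, Add(7, Mul(2, Pow(H, -1)))), -4) = Add(-4, Mul(H, Add(7, Mul(2, Pow(H, -1))))))
Mul(Mul(Function('o')(-2), v), -25) = Mul(Mul(Add(-2, Mul(7, -2)), Rational(11, 2)), -25) = Mul(Mul(Add(-2, -14), Rational(11, 2)), -25) = Mul(Mul(-16, Rational(11, 2)), -25) = Mul(-88, -25) = 2200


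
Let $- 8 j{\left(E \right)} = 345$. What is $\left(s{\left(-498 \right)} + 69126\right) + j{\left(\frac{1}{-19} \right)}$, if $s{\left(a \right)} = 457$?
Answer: $\frac{556319}{8} \approx 69540.0$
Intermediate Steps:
$j{\left(E \right)} = - \frac{345}{8}$ ($j{\left(E \right)} = \left(- \frac{1}{8}\right) 345 = - \frac{345}{8}$)
$\left(s{\left(-498 \right)} + 69126\right) + j{\left(\frac{1}{-19} \right)} = \left(457 + 69126\right) - \frac{345}{8} = 69583 - \frac{345}{8} = \frac{556319}{8}$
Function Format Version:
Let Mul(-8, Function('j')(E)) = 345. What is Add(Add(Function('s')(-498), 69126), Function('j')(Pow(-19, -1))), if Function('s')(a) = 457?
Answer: Rational(556319, 8) ≈ 69540.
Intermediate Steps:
Function('j')(E) = Rational(-345, 8) (Function('j')(E) = Mul(Rational(-1, 8), 345) = Rational(-345, 8))
Add(Add(Function('s')(-498), 69126), Function('j')(Pow(-19, -1))) = Add(Add(457, 69126), Rational(-345, 8)) = Add(69583, Rational(-345, 8)) = Rational(556319, 8)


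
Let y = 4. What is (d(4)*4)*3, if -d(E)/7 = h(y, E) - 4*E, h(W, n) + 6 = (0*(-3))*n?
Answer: 1848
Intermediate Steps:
h(W, n) = -6 (h(W, n) = -6 + (0*(-3))*n = -6 + 0*n = -6 + 0 = -6)
d(E) = 42 + 28*E (d(E) = -7*(-6 - 4*E) = 42 + 28*E)
(d(4)*4)*3 = ((42 + 28*4)*4)*3 = ((42 + 112)*4)*3 = (154*4)*3 = 616*3 = 1848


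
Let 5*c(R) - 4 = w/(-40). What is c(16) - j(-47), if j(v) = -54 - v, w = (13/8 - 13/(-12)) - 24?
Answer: 37951/4800 ≈ 7.9065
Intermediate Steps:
w = -511/24 (w = (13*(1/8) - 13*(-1/12)) - 24 = (13/8 + 13/12) - 24 = 65/24 - 24 = -511/24 ≈ -21.292)
c(R) = 4351/4800 (c(R) = 4/5 + (-511/24/(-40))/5 = 4/5 + (-511/24*(-1/40))/5 = 4/5 + (1/5)*(511/960) = 4/5 + 511/4800 = 4351/4800)
c(16) - j(-47) = 4351/4800 - (-54 - 1*(-47)) = 4351/4800 - (-54 + 47) = 4351/4800 - 1*(-7) = 4351/4800 + 7 = 37951/4800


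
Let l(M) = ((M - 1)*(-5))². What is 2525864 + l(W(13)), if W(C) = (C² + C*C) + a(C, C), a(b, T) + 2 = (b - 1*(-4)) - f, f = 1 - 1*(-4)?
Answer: 5536089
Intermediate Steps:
f = 5 (f = 1 + 4 = 5)
a(b, T) = -3 + b (a(b, T) = -2 + ((b - 1*(-4)) - 1*5) = -2 + ((b + 4) - 5) = -2 + ((4 + b) - 5) = -2 + (-1 + b) = -3 + b)
W(C) = -3 + C + 2*C² (W(C) = (C² + C*C) + (-3 + C) = (C² + C²) + (-3 + C) = 2*C² + (-3 + C) = -3 + C + 2*C²)
l(M) = (5 - 5*M)² (l(M) = ((-1 + M)*(-5))² = (5 - 5*M)²)
2525864 + l(W(13)) = 2525864 + 25*(-1 + (-3 + 13 + 2*13²))² = 2525864 + 25*(-1 + (-3 + 13 + 2*169))² = 2525864 + 25*(-1 + (-3 + 13 + 338))² = 2525864 + 25*(-1 + 348)² = 2525864 + 25*347² = 2525864 + 25*120409 = 2525864 + 3010225 = 5536089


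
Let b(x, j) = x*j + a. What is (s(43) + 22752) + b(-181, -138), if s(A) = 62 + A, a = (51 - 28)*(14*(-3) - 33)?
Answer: 46110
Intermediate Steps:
a = -1725 (a = 23*(-42 - 33) = 23*(-75) = -1725)
b(x, j) = -1725 + j*x (b(x, j) = x*j - 1725 = j*x - 1725 = -1725 + j*x)
(s(43) + 22752) + b(-181, -138) = ((62 + 43) + 22752) + (-1725 - 138*(-181)) = (105 + 22752) + (-1725 + 24978) = 22857 + 23253 = 46110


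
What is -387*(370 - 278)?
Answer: -35604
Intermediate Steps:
-387*(370 - 278) = -387*92 = -35604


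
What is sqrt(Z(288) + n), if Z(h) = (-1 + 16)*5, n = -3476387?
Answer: 2*I*sqrt(869078) ≈ 1864.5*I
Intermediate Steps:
Z(h) = 75 (Z(h) = 15*5 = 75)
sqrt(Z(288) + n) = sqrt(75 - 3476387) = sqrt(-3476312) = 2*I*sqrt(869078)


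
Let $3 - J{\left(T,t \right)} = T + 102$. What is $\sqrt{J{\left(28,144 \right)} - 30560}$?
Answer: $i \sqrt{30687} \approx 175.18 i$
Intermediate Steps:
$J{\left(T,t \right)} = -99 - T$ ($J{\left(T,t \right)} = 3 - \left(T + 102\right) = 3 - \left(102 + T\right) = -99 - T$)
$\sqrt{J{\left(28,144 \right)} - 30560} = \sqrt{\left(-99 - 28\right) - 30560} = \sqrt{-127 - 30560} = \sqrt{-30687} = i \sqrt{30687}$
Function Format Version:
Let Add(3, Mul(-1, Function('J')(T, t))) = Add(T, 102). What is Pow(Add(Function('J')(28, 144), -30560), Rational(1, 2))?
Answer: Mul(I, Pow(30687, Rational(1, 2))) ≈ Mul(175.18, I)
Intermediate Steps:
Function('J')(T, t) = Add(-99, Mul(-1, T)) (Function('J')(T, t) = Add(3, Mul(-1, Add(T, 102))) = Add(3, Mul(-1, Add(102, T))) = Add(3, Add(-102, Mul(-1, T))) = Add(-99, Mul(-1, T)))
Pow(Add(Function('J')(28, 144), -30560), Rational(1, 2)) = Pow(Add(Add(-99, Mul(-1, 28)), -30560), Rational(1, 2)) = Pow(Add(Add(-99, -28), -30560), Rational(1, 2)) = Pow(Add(-127, -30560), Rational(1, 2)) = Pow(-30687, Rational(1, 2)) = Mul(I, Pow(30687, Rational(1, 2)))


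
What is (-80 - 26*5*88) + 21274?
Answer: 9754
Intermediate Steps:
(-80 - 26*5*88) + 21274 = (-80 - 130*88) + 21274 = (-80 - 11440) + 21274 = -11520 + 21274 = 9754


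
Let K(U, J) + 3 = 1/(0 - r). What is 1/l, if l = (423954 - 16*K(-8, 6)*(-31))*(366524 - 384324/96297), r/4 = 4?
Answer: 32099/4969916416805080 ≈ 6.4587e-12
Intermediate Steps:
r = 16 (r = 4*4 = 16)
K(U, J) = -49/16 (K(U, J) = -3 + 1/(0 - 1*16) = -3 + 1/(0 - 16) = -3 + 1/(-16) = -3 - 1/16 = -49/16)
l = 4969916416805080/32099 (l = (423954 - 16*(-49/16)*(-31))*(366524 - 384324/96297) = (423954 + 49*(-31))*(366524 - 384324*1/96297) = (423954 - 1519)*(366524 - 128108/32099) = 422435*(11764925768/32099) = 4969916416805080/32099 ≈ 1.5483e+11)
1/l = 1/(4969916416805080/32099) = 32099/4969916416805080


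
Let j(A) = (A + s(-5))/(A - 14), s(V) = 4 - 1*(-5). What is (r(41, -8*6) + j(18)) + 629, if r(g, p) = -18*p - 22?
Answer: 5911/4 ≈ 1477.8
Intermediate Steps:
s(V) = 9 (s(V) = 4 + 5 = 9)
r(g, p) = -22 - 18*p
j(A) = (9 + A)/(-14 + A) (j(A) = (A + 9)/(A - 14) = (9 + A)/(-14 + A))
(r(41, -8*6) + j(18)) + 629 = ((-22 - (-144)*6) + (9 + 18)/(-14 + 18)) + 629 = ((-22 - 18*(-48)) + 27/4) + 629 = ((-22 + 864) + (¼)*27) + 629 = (842 + 27/4) + 629 = 3395/4 + 629 = 5911/4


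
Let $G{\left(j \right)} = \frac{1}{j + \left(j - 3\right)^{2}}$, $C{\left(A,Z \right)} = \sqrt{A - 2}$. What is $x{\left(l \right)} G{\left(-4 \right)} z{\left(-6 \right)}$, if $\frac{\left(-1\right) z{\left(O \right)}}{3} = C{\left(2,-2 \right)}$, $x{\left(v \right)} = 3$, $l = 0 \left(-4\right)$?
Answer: $0$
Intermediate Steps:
$C{\left(A,Z \right)} = \sqrt{-2 + A}$
$l = 0$
$z{\left(O \right)} = 0$ ($z{\left(O \right)} = - 3 \sqrt{-2 + 2} = - 3 \sqrt{0} = \left(-3\right) 0 = 0$)
$G{\left(j \right)} = \frac{1}{j + \left(-3 + j\right)^{2}}$
$x{\left(l \right)} G{\left(-4 \right)} z{\left(-6 \right)} = \frac{3}{-4 + \left(-3 - 4\right)^{2}} \cdot 0 = \frac{3}{-4 + \left(-7\right)^{2}} \cdot 0 = \frac{3}{-4 + 49} \cdot 0 = \frac{3}{45} \cdot 0 = 3 \cdot \frac{1}{45} \cdot 0 = \frac{1}{15} \cdot 0 = 0$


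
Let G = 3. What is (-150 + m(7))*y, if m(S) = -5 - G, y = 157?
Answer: -24806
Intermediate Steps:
m(S) = -8 (m(S) = -5 - 1*3 = -5 - 3 = -8)
(-150 + m(7))*y = (-150 - 8)*157 = -158*157 = -24806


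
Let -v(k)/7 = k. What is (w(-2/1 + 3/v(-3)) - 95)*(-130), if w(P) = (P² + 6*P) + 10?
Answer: 590460/49 ≈ 12050.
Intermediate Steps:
v(k) = -7*k
w(P) = 10 + P² + 6*P
(w(-2/1 + 3/v(-3)) - 95)*(-130) = ((10 + (-2/1 + 3/((-7*(-3))))² + 6*(-2/1 + 3/((-7*(-3))))) - 95)*(-130) = ((10 + (-2*1 + 3/21)² + 6*(-2*1 + 3/21)) - 95)*(-130) = ((10 + (-2 + 3*(1/21))² + 6*(-2 + 3*(1/21))) - 95)*(-130) = ((10 + (-2 + ⅐)² + 6*(-2 + ⅐)) - 95)*(-130) = ((10 + (-13/7)² + 6*(-13/7)) - 95)*(-130) = ((10 + 169/49 - 78/7) - 95)*(-130) = (113/49 - 95)*(-130) = -4542/49*(-130) = 590460/49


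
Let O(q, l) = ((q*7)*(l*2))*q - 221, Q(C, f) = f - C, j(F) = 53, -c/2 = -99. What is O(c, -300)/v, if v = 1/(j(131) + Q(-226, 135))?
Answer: -68168006694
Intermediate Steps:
c = 198 (c = -2*(-99) = 198)
O(q, l) = -221 + 14*l*q**2 (O(q, l) = ((7*q)*(2*l))*q - 221 = (14*l*q)*q - 221 = 14*l*q**2 - 221 = -221 + 14*l*q**2)
v = 1/414 (v = 1/(53 + (135 - 1*(-226))) = 1/(53 + (135 + 226)) = 1/(53 + 361) = 1/414 ≈ 0.0024155)
O(c, -300)/v = (-221 + 14*(-300)*198**2)/(1/414) = (-221 + 14*(-300)*39204)*414 = (-221 - 164656800)*414 = -164657021*414 = -68168006694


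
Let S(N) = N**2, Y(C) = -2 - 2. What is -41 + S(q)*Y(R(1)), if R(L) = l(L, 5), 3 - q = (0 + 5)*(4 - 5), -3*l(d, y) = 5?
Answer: -297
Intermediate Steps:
l(d, y) = -5/3 (l(d, y) = -1/3*5 = -5/3)
q = 8 (q = 3 - (0 + 5)*(4 - 5) = 3 - 5*(-1) = 3 - 1*(-5) = 3 + 5 = 8)
R(L) = -5/3
Y(C) = -4
-41 + S(q)*Y(R(1)) = -41 + 8**2*(-4) = -41 + 64*(-4) = -41 - 256 = -297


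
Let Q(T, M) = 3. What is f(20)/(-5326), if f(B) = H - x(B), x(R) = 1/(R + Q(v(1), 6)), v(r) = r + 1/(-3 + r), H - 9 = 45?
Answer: -1241/122498 ≈ -0.010131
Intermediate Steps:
H = 54 (H = 9 + 45 = 54)
x(R) = 1/(3 + R) (x(R) = 1/(R + 3) = 1/(3 + R))
f(B) = 54 - 1/(3 + B)
f(20)/(-5326) = ((161 + 54*20)/(3 + 20))/(-5326) = ((161 + 1080)/23)*(-1/5326) = ((1/23)*1241)*(-1/5326) = (1241/23)*(-1/5326) = -1241/122498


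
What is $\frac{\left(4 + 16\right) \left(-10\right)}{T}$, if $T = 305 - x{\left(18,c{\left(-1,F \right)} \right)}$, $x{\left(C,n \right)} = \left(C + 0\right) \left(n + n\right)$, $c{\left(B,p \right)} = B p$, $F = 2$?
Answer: $- \frac{200}{377} \approx -0.5305$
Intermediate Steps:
$x{\left(C,n \right)} = 2 C n$ ($x{\left(C,n \right)} = C 2 n = 2 C n$)
$T = 377$ ($T = 305 - 2 \cdot 18 \left(\left(-1\right) 2\right) = 305 - 2 \cdot 18 \left(-2\right) = 305 - -72 = 305 + 72 = 377$)
$\frac{\left(4 + 16\right) \left(-10\right)}{T} = \frac{\left(4 + 16\right) \left(-10\right)}{377} = 20 \left(-10\right) \frac{1}{377} = \left(-200\right) \frac{1}{377} = - \frac{200}{377}$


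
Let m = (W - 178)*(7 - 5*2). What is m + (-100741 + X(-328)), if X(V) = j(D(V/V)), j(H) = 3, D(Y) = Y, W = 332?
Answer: -101200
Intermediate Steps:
X(V) = 3
m = -462 (m = (332 - 178)*(7 - 5*2) = 154*(7 - 10) = 154*(-3) = -462)
m + (-100741 + X(-328)) = -462 + (-100741 + 3) = -462 - 100738 = -101200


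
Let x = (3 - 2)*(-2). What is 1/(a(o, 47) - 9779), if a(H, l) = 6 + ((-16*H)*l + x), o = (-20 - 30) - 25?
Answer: 1/46625 ≈ 2.1448e-5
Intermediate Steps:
x = -2 (x = 1*(-2) = -2)
o = -75 (o = -50 - 25 = -75)
a(H, l) = 4 - 16*H*l (a(H, l) = 6 + ((-16*H)*l - 2) = 6 + (-16*H*l - 2) = 6 + (-2 - 16*H*l) = 4 - 16*H*l)
1/(a(o, 47) - 9779) = 1/((4 - 16*(-75)*47) - 9779) = 1/((4 + 56400) - 9779) = 1/(56404 - 9779) = 1/46625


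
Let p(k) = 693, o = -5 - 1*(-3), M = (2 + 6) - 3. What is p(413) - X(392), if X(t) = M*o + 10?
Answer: 693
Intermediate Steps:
M = 5 (M = 8 - 3 = 5)
o = -2 (o = -5 + 3 = -2)
X(t) = 0 (X(t) = 5*(-2) + 10 = -10 + 10 = 0)
p(413) - X(392) = 693 - 1*0 = 693 + 0 = 693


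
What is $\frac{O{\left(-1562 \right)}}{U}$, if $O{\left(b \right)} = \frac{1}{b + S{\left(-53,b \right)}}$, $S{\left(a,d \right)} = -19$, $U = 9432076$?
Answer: $- \frac{1}{14912112156} \approx -6.706 \cdot 10^{-11}$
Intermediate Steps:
$O{\left(b \right)} = \frac{1}{-19 + b}$ ($O{\left(b \right)} = \frac{1}{b - 19} = \frac{1}{-19 + b}$)
$\frac{O{\left(-1562 \right)}}{U} = \frac{1}{\left(-19 - 1562\right) 9432076} = \frac{1}{-1581} \cdot \frac{1}{9432076} = \left(- \frac{1}{1581}\right) \frac{1}{9432076} = - \frac{1}{14912112156}$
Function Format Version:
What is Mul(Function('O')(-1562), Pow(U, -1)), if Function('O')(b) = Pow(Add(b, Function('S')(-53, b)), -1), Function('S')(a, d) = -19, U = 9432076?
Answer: Rational(-1, 14912112156) ≈ -6.7060e-11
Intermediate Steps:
Function('O')(b) = Pow(Add(-19, b), -1) (Function('O')(b) = Pow(Add(b, -19), -1) = Pow(Add(-19, b), -1))
Mul(Function('O')(-1562), Pow(U, -1)) = Mul(Pow(Add(-19, -1562), -1), Pow(9432076, -1)) = Mul(Pow(-1581, -1), Rational(1, 9432076)) = Mul(Rational(-1, 1581), Rational(1, 9432076)) = Rational(-1, 14912112156)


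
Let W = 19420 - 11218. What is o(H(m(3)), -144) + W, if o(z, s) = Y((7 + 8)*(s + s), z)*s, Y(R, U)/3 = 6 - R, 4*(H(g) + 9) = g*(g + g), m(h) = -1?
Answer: -1860630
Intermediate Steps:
H(g) = -9 + g²/2 (H(g) = -9 + (g*(g + g))/4 = -9 + (g*(2*g))/4 = -9 + (2*g²)/4 = -9 + g²/2)
W = 8202
Y(R, U) = 18 - 3*R (Y(R, U) = 3*(6 - R) = 18 - 3*R)
o(z, s) = s*(18 - 90*s) (o(z, s) = (18 - 3*(7 + 8)*(s + s))*s = (18 - 45*2*s)*s = (18 - 90*s)*s = s*(18 - 90*s))
o(H(m(3)), -144) + W = 18*(-144)*(1 - 5*(-144)) + 8202 = 18*(-144)*(1 + 720) + 8202 = 18*(-144)*721 + 8202 = -1868832 + 8202 = -1860630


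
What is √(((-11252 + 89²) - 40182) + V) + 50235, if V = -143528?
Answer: 50235 + I*√187041 ≈ 50235.0 + 432.48*I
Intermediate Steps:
√(((-11252 + 89²) - 40182) + V) + 50235 = √(((-11252 + 89²) - 40182) - 143528) + 50235 = √(((-11252 + 7921) - 40182) - 143528) + 50235 = √((-3331 - 40182) - 143528) + 50235 = √(-43513 - 143528) + 50235 = √(-187041) + 50235 = I*√187041 + 50235 = 50235 + I*√187041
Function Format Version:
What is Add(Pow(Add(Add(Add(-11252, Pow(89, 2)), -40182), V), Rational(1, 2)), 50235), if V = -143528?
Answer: Add(50235, Mul(I, Pow(187041, Rational(1, 2)))) ≈ Add(50235., Mul(432.48, I))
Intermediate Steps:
Add(Pow(Add(Add(Add(-11252, Pow(89, 2)), -40182), V), Rational(1, 2)), 50235) = Add(Pow(Add(Add(Add(-11252, Pow(89, 2)), -40182), -143528), Rational(1, 2)), 50235) = Add(Pow(Add(Add(Add(-11252, 7921), -40182), -143528), Rational(1, 2)), 50235) = Add(Pow(Add(Add(-3331, -40182), -143528), Rational(1, 2)), 50235) = Add(Pow(Add(-43513, -143528), Rational(1, 2)), 50235) = Add(Pow(-187041, Rational(1, 2)), 50235) = Add(Mul(I, Pow(187041, Rational(1, 2))), 50235) = Add(50235, Mul(I, Pow(187041, Rational(1, 2))))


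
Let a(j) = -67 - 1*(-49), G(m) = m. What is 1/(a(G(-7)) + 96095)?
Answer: 1/96077 ≈ 1.0408e-5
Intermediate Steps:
a(j) = -18 (a(j) = -67 + 49 = -18)
1/(a(G(-7)) + 96095) = 1/(-18 + 96095) = 1/96077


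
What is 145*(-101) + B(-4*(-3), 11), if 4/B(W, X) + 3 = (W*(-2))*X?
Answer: -3910219/267 ≈ -14645.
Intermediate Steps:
B(W, X) = 4/(-3 - 2*W*X) (B(W, X) = 4/(-3 + (W*(-2))*X) = 4/(-3 + (-2*W)*X) = 4/(-3 - 2*W*X))
145*(-101) + B(-4*(-3), 11) = 145*(-101) - 4/(3 + 2*(-4*(-3))*11) = -14645 - 4/(3 + 2*12*11) = -14645 - 4/(3 + 264) = -14645 - 4/267 = -3910219/267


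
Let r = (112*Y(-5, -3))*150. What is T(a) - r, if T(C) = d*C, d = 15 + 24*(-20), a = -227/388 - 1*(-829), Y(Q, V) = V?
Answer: -129907425/388 ≈ -3.3481e+5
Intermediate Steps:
a = 321425/388 (a = -227*1/388 + 829 = -227/388 + 829 = 321425/388 ≈ 828.42)
d = -465 (d = 15 - 480 = -465)
T(C) = -465*C
r = -50400 (r = (112*(-3))*150 = -336*150 = -50400)
T(a) - r = -465*321425/388 - 1*(-50400) = -149462625/388 + 50400 = -129907425/388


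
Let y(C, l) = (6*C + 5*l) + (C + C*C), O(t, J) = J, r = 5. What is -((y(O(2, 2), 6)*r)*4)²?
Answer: -921600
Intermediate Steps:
y(C, l) = C² + 5*l + 7*C (y(C, l) = (5*l + 6*C) + (C + C²) = C² + 5*l + 7*C)
-((y(O(2, 2), 6)*r)*4)² = -(((2² + 5*6 + 7*2)*5)*4)² = -(((4 + 30 + 14)*5)*4)² = -((48*5)*4)² = -(240*4)² = -1*960² = -1*921600 = -921600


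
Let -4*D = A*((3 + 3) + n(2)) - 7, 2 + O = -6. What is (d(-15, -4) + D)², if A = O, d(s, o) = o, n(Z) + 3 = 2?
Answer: 961/16 ≈ 60.063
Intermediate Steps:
O = -8 (O = -2 - 6 = -8)
n(Z) = -1 (n(Z) = -3 + 2 = -1)
A = -8
D = 47/4 (D = -(-8*((3 + 3) - 1) - 7)/4 = -(-8*(6 - 1) - 7)/4 = -(-8*5 - 7)/4 = -(-40 - 7)/4 = -¼*(-47) = 47/4 ≈ 11.750)
(d(-15, -4) + D)² = (-4 + 47/4)² = (31/4)² = 961/16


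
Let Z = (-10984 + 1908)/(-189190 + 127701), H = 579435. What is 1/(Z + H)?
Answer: 61489/35628887791 ≈ 1.7258e-6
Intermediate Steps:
Z = 9076/61489 (Z = -9076/(-61489) = -9076*(-1/61489) = 9076/61489 ≈ 0.14760)
1/(Z + H) = 1/(9076/61489 + 579435) = 1/(35628887791/61489) = 61489/35628887791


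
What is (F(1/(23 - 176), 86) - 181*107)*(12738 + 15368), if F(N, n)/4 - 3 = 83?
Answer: -534660438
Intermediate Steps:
F(N, n) = 344 (F(N, n) = 12 + 4*83 = 12 + 332 = 344)
(F(1/(23 - 176), 86) - 181*107)*(12738 + 15368) = (344 - 181*107)*(12738 + 15368) = (344 - 19367)*28106 = -19023*28106 = -534660438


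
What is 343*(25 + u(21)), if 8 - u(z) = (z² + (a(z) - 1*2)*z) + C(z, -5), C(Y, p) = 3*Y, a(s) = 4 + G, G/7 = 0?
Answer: -175959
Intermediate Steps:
G = 0 (G = 7*0 = 0)
a(s) = 4 (a(s) = 4 + 0 = 4)
u(z) = 8 - z² - 5*z (u(z) = 8 - ((z² + (4 - 1*2)*z) + 3*z) = 8 - ((z² + (4 - 2)*z) + 3*z) = 8 - ((z² + 2*z) + 3*z) = 8 - (z² + 5*z) = 8 + (-z² - 5*z) = 8 - z² - 5*z)
343*(25 + u(21)) = 343*(25 + (8 - 1*21² - 5*21)) = 343*(25 + (8 - 1*441 - 105)) = 343*(25 + (8 - 441 - 105)) = 343*(25 - 538) = 343*(-513) = -175959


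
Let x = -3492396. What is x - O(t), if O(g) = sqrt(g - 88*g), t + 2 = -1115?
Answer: -3492396 - sqrt(97179) ≈ -3.4927e+6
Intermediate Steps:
t = -1117 (t = -2 - 1115 = -1117)
O(g) = sqrt(87)*sqrt(-g) (O(g) = sqrt(-87*g) = sqrt(87)*sqrt(-g))
x - O(t) = -3492396 - sqrt(87)*sqrt(-1*(-1117)) = -3492396 - sqrt(87)*sqrt(1117) = -3492396 - sqrt(97179)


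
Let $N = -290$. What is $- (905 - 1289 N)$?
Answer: $-374715$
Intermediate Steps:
$- (905 - 1289 N) = - (905 - -373810) = - (905 + 373810) = \left(-1\right) 374715 = -374715$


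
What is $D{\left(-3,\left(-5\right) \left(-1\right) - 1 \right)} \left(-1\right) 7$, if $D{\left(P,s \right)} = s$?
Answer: $-28$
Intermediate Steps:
$D{\left(-3,\left(-5\right) \left(-1\right) - 1 \right)} \left(-1\right) 7 = \left(\left(-5\right) \left(-1\right) - 1\right) \left(-1\right) 7 = \left(5 - 1\right) \left(-1\right) 7 = 4 \left(-1\right) 7 = \left(-4\right) 7 = -28$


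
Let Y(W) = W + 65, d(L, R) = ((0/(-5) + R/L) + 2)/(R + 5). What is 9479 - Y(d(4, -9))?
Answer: 150623/16 ≈ 9413.9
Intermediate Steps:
d(L, R) = (2 + R/L)/(5 + R) (d(L, R) = ((0*(-⅕) + R/L) + 2)/(5 + R) = ((0 + R/L) + 2)/(5 + R) = (R/L + 2)/(5 + R) = (2 + R/L)/(5 + R))
Y(W) = 65 + W
9479 - Y(d(4, -9)) = 9479 - (65 + (-9 + 2*4)/(4*(5 - 9))) = 9479 - (65 + (¼)*(-9 + 8)/(-4)) = 9479 - (65 + (¼)*(-¼)*(-1)) = 9479 - (65 + 1/16) = 9479 - 1*1041/16 = 9479 - 1041/16 = 150623/16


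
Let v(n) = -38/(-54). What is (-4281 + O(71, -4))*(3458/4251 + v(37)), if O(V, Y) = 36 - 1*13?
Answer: -19011970/2943 ≈ -6460.1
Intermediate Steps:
v(n) = 19/27 (v(n) = -38*(-1/54) = 19/27)
O(V, Y) = 23 (O(V, Y) = 36 - 13 = 23)
(-4281 + O(71, -4))*(3458/4251 + v(37)) = (-4281 + 23)*(3458/4251 + 19/27) = -4258*(3458*(1/4251) + 19/27) = -4258*(266/327 + 19/27) = -4258*4465/2943 = -19011970/2943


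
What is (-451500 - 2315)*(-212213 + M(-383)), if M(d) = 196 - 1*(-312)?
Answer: 96074904575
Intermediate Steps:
M(d) = 508 (M(d) = 196 + 312 = 508)
(-451500 - 2315)*(-212213 + M(-383)) = (-451500 - 2315)*(-212213 + 508) = -453815*(-211705) = 96074904575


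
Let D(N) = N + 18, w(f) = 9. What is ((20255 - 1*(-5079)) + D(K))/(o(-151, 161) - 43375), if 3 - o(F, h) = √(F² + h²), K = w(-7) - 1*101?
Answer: -547788360/940540831 + 12630*√48722/940540831 ≈ -0.57945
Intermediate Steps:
K = -92 (K = 9 - 1*101 = 9 - 101 = -92)
D(N) = 18 + N
o(F, h) = 3 - √(F² + h²)
((20255 - 1*(-5079)) + D(K))/(o(-151, 161) - 43375) = ((20255 - 1*(-5079)) + (18 - 92))/((3 - √((-151)² + 161²)) - 43375) = ((20255 + 5079) - 74)/((3 - √(22801 + 25921)) - 43375) = (25334 - 74)/((3 - √48722) - 43375) = 25260/(-43372 - √48722)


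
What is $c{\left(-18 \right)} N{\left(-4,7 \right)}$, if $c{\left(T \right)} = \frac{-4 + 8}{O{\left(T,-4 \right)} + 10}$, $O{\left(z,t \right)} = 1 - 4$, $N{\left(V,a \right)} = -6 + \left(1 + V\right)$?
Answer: $- \frac{36}{7} \approx -5.1429$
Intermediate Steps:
$N{\left(V,a \right)} = -5 + V$
$O{\left(z,t \right)} = -3$ ($O{\left(z,t \right)} = 1 - 4 = -3$)
$c{\left(T \right)} = \frac{4}{7}$ ($c{\left(T \right)} = \frac{-4 + 8}{-3 + 10} = \frac{4}{7}$)
$c{\left(-18 \right)} N{\left(-4,7 \right)} = \frac{4 \left(-5 - 4\right)}{7} = \frac{4}{7} \left(-9\right) = - \frac{36}{7}$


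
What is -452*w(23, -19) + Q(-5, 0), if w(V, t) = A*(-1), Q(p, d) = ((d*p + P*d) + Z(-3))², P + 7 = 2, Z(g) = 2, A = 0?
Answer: 4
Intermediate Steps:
P = -5 (P = -7 + 2 = -5)
Q(p, d) = (2 - 5*d + d*p)² (Q(p, d) = ((d*p - 5*d) + 2)² = ((-5*d + d*p) + 2)² = (2 - 5*d + d*p)²)
w(V, t) = 0 (w(V, t) = 0*(-1) = 0)
-452*w(23, -19) + Q(-5, 0) = -452*0 + (2 - 5*0 + 0*(-5))² = 0 + (2 + 0 + 0)² = 0 + 2² = 0 + 4 = 4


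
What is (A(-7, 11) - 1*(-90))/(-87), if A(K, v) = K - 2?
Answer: -27/29 ≈ -0.93103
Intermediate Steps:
A(K, v) = -2 + K
(A(-7, 11) - 1*(-90))/(-87) = ((-2 - 7) - 1*(-90))/(-87) = -(-9 + 90)/87 = -1/87*81 = -27/29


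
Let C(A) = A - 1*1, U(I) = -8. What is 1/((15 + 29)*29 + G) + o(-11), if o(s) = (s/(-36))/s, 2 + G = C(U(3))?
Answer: -1229/45540 ≈ -0.026987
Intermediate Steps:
C(A) = -1 + A (C(A) = A - 1 = -1 + A)
G = -11 (G = -2 + (-1 - 8) = -2 - 9 = -11)
o(s) = -1/36 (o(s) = (s*(-1/36))/s = (-s/36)/s = -1/36)
1/((15 + 29)*29 + G) + o(-11) = 1/((15 + 29)*29 - 11) - 1/36 = 1/(44*29 - 11) - 1/36 = 1/(1276 - 11) - 1/36 = 1/1265 - 1/36 = -1229/45540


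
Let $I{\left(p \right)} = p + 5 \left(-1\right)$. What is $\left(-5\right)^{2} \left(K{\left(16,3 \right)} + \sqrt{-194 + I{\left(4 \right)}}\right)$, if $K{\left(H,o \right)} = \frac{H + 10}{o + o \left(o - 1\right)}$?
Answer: $\frac{650}{9} + 25 i \sqrt{195} \approx 72.222 + 349.11 i$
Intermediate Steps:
$I{\left(p \right)} = -5 + p$ ($I{\left(p \right)} = p - 5 = -5 + p$)
$K{\left(H,o \right)} = \frac{10 + H}{o + o \left(-1 + o\right)}$ ($K{\left(H,o \right)} = \frac{10 + H}{o + o \left(o - 1\right)} = \frac{10 + H}{o + o \left(-1 + o\right)}$)
$\left(-5\right)^{2} \left(K{\left(16,3 \right)} + \sqrt{-194 + I{\left(4 \right)}}\right) = \left(-5\right)^{2} \left(\frac{10 + 16}{9} + \sqrt{-194 + \left(-5 + 4\right)}\right) = 25 \left(\frac{1}{9} \cdot 26 + \sqrt{-194 - 1}\right) = 25 \left(\frac{26}{9} + \sqrt{-195}\right) = 25 \left(\frac{26}{9} + i \sqrt{195}\right) = \frac{650}{9} + 25 i \sqrt{195}$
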